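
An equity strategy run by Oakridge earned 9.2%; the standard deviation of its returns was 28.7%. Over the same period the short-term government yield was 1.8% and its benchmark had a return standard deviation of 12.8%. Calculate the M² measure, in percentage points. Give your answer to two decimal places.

5.10

Sharpe = (Rp − Rf) / σp = (9.2% − 1.8%) / 28.7% = 0.2578
M² = Rf + Sharpe × σm = 1.8% + 0.2578 × 12.8% = 5.0998%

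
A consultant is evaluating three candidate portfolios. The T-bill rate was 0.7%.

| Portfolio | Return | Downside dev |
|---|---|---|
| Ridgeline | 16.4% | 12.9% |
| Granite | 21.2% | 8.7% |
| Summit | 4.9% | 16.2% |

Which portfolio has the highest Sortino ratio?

Ridgeline: Sortino ratio = (16.4% − 0.7%) / 12.9% = 1.217
Granite: Sortino ratio = (21.2% − 0.7%) / 8.7% = 2.356
Summit: Sortino ratio = (4.9% − 0.7%) / 16.2% = 0.259
Highest: Granite (2.356).

Granite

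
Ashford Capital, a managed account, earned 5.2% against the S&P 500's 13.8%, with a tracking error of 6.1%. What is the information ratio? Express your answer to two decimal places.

IR = (Rp − Rb) / TE = (5.2% − 13.8%) / 6.1% = -8.60% / 6.1% = -1.4098

-1.41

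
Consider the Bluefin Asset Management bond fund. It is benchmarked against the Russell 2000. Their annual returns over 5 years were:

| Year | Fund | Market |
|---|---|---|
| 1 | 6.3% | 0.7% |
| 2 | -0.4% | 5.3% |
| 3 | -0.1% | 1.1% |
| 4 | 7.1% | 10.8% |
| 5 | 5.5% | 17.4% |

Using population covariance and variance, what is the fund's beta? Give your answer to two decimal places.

r̄p = 3.6800%,  r̄m = 7.0600%
Cov = Σ(rp − r̄p)(rm − r̄m) / 5 = 8.9312
Var(rm) = Σ(rm − r̄m)² / 5 = 39.9944
β = Cov / Var = 8.9312 / 39.9944 = 0.2233

0.22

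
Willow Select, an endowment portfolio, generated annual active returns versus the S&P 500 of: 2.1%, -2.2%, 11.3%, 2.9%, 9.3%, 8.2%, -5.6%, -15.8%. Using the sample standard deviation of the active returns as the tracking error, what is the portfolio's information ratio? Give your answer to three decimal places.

Mean return μ = 10.20 / 8 = 1.2750%
Σ(r − μ)² = 567.0750; sample σ = √(567.0750/7) = 9.0006%
IR = μ / tracking error = 1.2750 / 9.0006 = 0.1417

0.142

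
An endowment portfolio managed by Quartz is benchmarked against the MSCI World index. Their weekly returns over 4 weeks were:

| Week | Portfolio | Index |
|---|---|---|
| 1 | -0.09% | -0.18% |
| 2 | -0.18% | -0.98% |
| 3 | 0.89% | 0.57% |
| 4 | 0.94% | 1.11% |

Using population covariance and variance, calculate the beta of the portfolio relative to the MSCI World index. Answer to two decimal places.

r̄p = 0.3900%,  r̄m = 0.1300%
Cov = Σ(rp − r̄p)(rm − r̄m) / 4 = 0.3851
Var(rm) = Σ(rm − r̄m)² / 4 = 0.6206
β = Cov / Var = 0.3851 / 0.6206 = 0.6205

0.62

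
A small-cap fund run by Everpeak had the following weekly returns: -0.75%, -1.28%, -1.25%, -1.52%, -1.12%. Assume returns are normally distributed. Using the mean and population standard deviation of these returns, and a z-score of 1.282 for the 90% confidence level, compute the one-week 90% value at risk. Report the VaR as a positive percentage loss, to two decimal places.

1.51

r̄ = (-0.75 − 1.28 − 1.25 − 1.52 − 1.12) / 5 = -1.1840%
Σ(r − r̄)² = (-0.75 − (-1.1840))² + (-1.28 − (-1.1840))² + (-1.25 − (-1.1840))² + … = 0.3189
σ = √[0.3189 / 5] = 0.2525%
VaR = −(r̄ − z·σ) = −(-1.1840 − 1.282 × 0.2525) = −(-1.5077) = 1.5077%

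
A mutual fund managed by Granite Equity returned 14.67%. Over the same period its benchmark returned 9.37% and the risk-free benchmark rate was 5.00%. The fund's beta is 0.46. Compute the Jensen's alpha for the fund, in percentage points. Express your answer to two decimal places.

7.66

CAPM expected return = Rf + β(Rm − Rf) = 5.00% + 0.46 × (9.37% − 5.00%) = 5 + 0.46 × 4.37 = 7.0102%
Jensen's α = Rp − E[R] = 14.67% − 7.0102% = 7.6598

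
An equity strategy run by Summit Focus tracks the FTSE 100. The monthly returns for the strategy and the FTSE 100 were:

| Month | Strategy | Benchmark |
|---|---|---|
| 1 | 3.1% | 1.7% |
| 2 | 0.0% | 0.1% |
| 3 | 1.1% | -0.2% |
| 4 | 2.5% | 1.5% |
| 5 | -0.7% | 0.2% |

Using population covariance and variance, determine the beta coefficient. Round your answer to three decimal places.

1.540

r̄p = 1.2000%,  r̄m = 0.6600%
Cov = Σ(rp − r̄p)(rm − r̄m) / 5 = 0.9400
Var(rm) = Σ(rm − r̄m)² / 5 = 0.6104
β = Cov / Var = 0.9400 / 0.6104 = 1.5400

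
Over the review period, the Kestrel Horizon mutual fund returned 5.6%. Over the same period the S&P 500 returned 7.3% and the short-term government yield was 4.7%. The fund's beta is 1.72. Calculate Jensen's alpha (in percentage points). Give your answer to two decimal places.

-3.57

CAPM expected return = Rf + β(Rm − Rf) = 4.7% + 1.72 × (7.3% − 4.7%) = 4.7 + 1.72 × 2.60 = 9.1720%
Jensen's α = Rp − E[R] = 5.6% − 9.1720% = -3.5720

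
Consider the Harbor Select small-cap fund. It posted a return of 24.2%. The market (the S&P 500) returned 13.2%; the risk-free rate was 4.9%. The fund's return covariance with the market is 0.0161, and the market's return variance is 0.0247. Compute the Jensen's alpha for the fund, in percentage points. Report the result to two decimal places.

13.89

β = Cov / Var = 0.0161 / 0.0247 = 0.6518
E[R] = Rf + β(Rm − Rf) = 4.9% + 0.6518 × (13.2% − 4.9%) = 10.3099%
α = Rp − E[R] = 24.2% − 10.3099% = 13.8901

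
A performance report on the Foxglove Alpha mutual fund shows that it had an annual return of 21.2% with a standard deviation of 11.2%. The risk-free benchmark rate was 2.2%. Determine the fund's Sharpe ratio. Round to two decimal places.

1.70

Sharpe = (Rp − Rf) / σp = (21.2% − 2.2%) / 11.2% = 19.00% / 11.2% = 1.6964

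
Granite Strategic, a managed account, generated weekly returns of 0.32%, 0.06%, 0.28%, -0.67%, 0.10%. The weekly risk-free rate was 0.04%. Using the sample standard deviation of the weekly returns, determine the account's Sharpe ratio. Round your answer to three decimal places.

-0.055

μ = (0.32 + 0.06 + 0.28 − 0.67 + 0.1) / 5 = 0.090 / 5 = 0.0180%
Σ(r − μ)² = (0.32 − 0.0180)² + (0.06 − 0.0180)² + (0.28 − 0.0180)² + … = 0.6417
sample σ = √(0.6417 / 4) = √0.1604 = 0.4005%
Sharpe = (μ − rf) / σ = (0.0180 − 0.04) / 0.4005 = -0.0220 / 0.4005 = -0.0549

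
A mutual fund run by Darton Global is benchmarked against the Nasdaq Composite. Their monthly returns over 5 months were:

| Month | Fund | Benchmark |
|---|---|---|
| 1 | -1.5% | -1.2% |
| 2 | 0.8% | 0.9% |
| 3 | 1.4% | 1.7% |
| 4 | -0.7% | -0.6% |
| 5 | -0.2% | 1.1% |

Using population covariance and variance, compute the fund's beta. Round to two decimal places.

r̄p = -0.0400%,  r̄m = 0.3800%
Cov = Σ(rp − r̄p)(rm − r̄m) / 5 = 1.0352
Var(rm) = Σ(rm − r̄m)² / 5 = 1.1976
β = Cov / Var = 1.0352 / 1.1976 = 0.8644

0.86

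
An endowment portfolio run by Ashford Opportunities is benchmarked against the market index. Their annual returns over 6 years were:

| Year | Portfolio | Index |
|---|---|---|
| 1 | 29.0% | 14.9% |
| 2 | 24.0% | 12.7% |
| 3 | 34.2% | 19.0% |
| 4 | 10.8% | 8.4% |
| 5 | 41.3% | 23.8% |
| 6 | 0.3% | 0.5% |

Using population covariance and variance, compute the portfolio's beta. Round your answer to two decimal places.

r̄p = 23.2667%,  r̄m = 13.2167%
Cov = Σ(rp − r̄p)(rm − r̄m) / 6 = 102.5772
Var(rm) = Σ(rm − r̄m)² / 6 = 55.5781
β = Cov / Var = 102.5772 / 55.5781 = 1.8456

1.85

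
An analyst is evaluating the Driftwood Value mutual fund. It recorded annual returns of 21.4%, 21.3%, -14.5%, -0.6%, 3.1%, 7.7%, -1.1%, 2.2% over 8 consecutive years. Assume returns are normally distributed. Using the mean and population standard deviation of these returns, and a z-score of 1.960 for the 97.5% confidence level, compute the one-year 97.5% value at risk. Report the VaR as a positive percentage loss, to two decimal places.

μ = (21.4 + 21.3 − 14.5 − 0.6 + 3.1 + 7.7 − 1.1 + 2.2) / 8 = 4.9375%
Population std dev = √[1002.1788 / 8] = 11.1925%
VaR = −(μ − z·σ) = −(4.9375 − 1.960 × 11.1925) = −(-16.9998) = 16.9998%

17.00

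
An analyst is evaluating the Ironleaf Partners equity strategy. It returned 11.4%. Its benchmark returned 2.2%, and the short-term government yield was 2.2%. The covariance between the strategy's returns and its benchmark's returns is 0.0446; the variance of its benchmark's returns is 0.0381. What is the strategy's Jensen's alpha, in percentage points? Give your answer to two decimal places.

9.20

β = Cov / Var = 0.0446 / 0.0381 = 1.1706
E[R] = Rf + β(Rm − Rf) = 2.2% + 1.1706 × (2.2% − 2.2%) = 2.2000%
α = Rp − E[R] = 11.4% − 2.2000% = 9.2000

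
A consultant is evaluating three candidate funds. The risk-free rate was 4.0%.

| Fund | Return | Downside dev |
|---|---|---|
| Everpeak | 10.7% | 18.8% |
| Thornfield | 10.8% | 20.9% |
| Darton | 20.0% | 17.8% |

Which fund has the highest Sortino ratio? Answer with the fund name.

Darton

Everpeak: Sortino ratio = (10.7% − 4.0%) / 18.8% = 0.356
Thornfield: Sortino ratio = (10.8% − 4.0%) / 20.9% = 0.325
Darton: Sortino ratio = (20.0% − 4.0%) / 17.8% = 0.899
Highest: Darton (0.899).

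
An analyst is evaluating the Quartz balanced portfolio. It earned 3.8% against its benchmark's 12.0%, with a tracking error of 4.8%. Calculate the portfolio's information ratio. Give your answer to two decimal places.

IR = (Rp − Rb) / TE = (3.8% − 12.0%) / 4.8% = -8.20% / 4.8% = -1.7083

-1.71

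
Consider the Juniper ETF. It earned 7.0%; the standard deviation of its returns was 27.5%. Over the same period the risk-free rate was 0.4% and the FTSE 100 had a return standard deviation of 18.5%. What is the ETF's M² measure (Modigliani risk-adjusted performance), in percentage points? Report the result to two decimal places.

Sharpe = (Rp − Rf) / σp = (7.0% − 0.4%) / 27.5% = 0.2400
M² = Rf + Sharpe × σm = 0.4% + 0.2400 × 18.5% = 4.8400%

4.84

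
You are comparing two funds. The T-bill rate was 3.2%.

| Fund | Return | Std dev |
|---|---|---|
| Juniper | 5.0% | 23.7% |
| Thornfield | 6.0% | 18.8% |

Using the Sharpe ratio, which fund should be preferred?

Juniper: Sharpe ratio = (5.0% − 3.2%) / 23.7% = 0.076
Thornfield: Sharpe ratio = (6.0% − 3.2%) / 18.8% = 0.149
Highest: Thornfield (0.149).

Thornfield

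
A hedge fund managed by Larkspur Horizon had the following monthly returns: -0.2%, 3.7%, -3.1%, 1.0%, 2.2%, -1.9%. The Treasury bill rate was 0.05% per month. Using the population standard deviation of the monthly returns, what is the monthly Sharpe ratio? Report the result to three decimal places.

0.101

μ = (-0.2 + 3.7 − 3.1 + 1 + 2.2 − 1.9) / 6 = 0.2833%
Population σ = √[Σ(r − μ)² / 6] = √[32.3083 / 6] = √5.3847 = 2.3205%
Sharpe = (μ − rf) / σ = (0.2833 − 0.05) / 2.3205 = 0.2333 / 2.3205 = 0.1005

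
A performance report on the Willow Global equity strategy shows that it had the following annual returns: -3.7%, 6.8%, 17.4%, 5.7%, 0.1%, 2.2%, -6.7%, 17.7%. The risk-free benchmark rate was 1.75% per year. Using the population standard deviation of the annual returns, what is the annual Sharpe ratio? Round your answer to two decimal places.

Mean return μ = 39.50 / 8 = 4.9375%
Σ(r − μ)² = 563.1788; population σ = √(563.1788/8) = 8.3903%
Sharpe = (μ − rf) / σ = (4.9375 − 1.75) / 8.3903 = 3.1875 / 8.3903 = 0.3799

0.38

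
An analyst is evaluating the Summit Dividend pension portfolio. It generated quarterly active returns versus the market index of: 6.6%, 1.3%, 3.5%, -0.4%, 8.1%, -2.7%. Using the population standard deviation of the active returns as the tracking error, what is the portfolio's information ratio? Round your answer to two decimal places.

0.72

r̄ = (6.6 + 1.3 + 3.5 − 0.4 + 8.1 − 2.7) / 6 = 16.40 / 6 = 2.7333%
Population σ = √[Σ(r − r̄)² / 6] = √[85.7333 / 6] = √14.2889 = 3.7801%
IR = r̄ / tracking error = 2.7333 / 3.7801 = 0.7231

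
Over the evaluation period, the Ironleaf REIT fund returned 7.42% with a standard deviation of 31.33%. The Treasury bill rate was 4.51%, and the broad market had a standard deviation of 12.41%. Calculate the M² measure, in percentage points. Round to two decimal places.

5.66

Sharpe = (Rp − Rf) / σp = (7.42% − 4.51%) / 31.33% = 0.0929
M² = Rf + Sharpe × σm = 4.51% + 0.0929 × 12.41% = 5.6629%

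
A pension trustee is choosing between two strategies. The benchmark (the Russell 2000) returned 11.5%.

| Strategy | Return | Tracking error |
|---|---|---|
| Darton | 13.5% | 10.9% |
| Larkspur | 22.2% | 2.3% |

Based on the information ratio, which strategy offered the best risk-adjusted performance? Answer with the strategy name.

Larkspur

Darton: IR = (13.5% − 11.5%) / 10.9% = 0.183
Larkspur: IR = (22.2% − 11.5%) / 2.3% = 4.652
Highest: Larkspur (4.652).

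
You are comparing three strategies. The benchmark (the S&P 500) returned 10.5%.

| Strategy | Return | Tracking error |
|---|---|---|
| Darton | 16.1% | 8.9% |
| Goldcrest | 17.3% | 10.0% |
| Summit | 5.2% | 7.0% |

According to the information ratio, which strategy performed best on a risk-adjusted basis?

Goldcrest

Darton: IR = (16.1% − 10.5%) / 8.9% = 0.629
Goldcrest: IR = (17.3% − 10.5%) / 10.0% = 0.680
Summit: IR = (5.2% − 10.5%) / 7.0% = -0.757
Highest: Goldcrest (0.680).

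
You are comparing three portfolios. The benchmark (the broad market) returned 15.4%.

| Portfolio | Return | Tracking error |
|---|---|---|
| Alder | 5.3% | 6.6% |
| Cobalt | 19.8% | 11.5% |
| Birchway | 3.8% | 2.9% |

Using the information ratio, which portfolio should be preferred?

Cobalt

Alder: IR = (5.3% − 15.4%) / 6.6% = -1.530
Cobalt: IR = (19.8% − 15.4%) / 11.5% = 0.383
Birchway: IR = (3.8% − 15.4%) / 2.9% = -4.000
Highest: Cobalt (0.383).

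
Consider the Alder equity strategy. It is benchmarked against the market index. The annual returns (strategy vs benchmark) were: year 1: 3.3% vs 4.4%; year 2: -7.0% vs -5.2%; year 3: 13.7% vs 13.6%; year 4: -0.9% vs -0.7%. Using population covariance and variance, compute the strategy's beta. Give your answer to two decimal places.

r̄p = 2.2750%,  r̄m = 3.0250%
Cov = Σ(rp − r̄p)(rm − r̄m) / 4 = 52.5856
Var(rm) = Σ(rm − r̄m)² / 4 = 48.8119
β = Cov / Var = 52.5856 / 48.8119 = 1.0773

1.08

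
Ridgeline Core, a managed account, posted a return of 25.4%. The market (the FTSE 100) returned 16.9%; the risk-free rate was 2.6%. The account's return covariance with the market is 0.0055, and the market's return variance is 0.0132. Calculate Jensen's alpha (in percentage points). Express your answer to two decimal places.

16.84

β = Cov / Var = 0.0055 / 0.0132 = 0.4167
E[R] = Rf + β(Rm − Rf) = 2.6% + 0.4167 × (16.9% − 2.6%) = 8.5588%
α = Rp − E[R] = 25.4% − 8.5588% = 16.8412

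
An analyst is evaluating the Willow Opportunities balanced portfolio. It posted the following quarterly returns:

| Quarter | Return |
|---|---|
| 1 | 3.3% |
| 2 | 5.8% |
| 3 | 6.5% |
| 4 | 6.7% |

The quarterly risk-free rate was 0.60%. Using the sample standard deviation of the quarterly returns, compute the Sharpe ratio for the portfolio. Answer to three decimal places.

μ = (3.3 + 5.8 + 6.5 + 6.7) / 4 = 22.30 / 4 = 5.5750%
Sample σ = √[Σ(r − μ)² / 3] = √[7.3475 / 3] = √2.4492 = 1.5650%
Sharpe = (μ − rf) / σ = (5.5750 − 0.6) / 1.5650 = 4.9750 / 1.5650 = 3.1789

3.179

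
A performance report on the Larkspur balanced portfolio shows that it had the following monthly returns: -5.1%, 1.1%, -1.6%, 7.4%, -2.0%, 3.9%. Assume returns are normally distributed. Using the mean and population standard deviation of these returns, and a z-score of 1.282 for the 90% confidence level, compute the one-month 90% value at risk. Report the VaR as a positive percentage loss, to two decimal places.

Mean return μ = 3.70 / 6 = 0.6167%
Σ(r − μ)² = (-5.1 − 0.6167)² + (1.1 − 0.6167)² + … = 101.4683
σ = √[101.4683 / 6] = 4.1123%
VaR = −(μ − z·σ) = −(0.6167 − 1.282 × 4.1123) = −(-4.6553) = 4.6553%

4.66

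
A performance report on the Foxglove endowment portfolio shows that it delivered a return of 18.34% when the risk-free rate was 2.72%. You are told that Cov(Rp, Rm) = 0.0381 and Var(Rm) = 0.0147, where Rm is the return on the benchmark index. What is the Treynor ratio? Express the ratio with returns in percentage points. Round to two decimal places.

β = Cov / Var = 0.0381 / 0.0147 = 2.5918
Treynor = (Rp − Rf) / β = (18.34% − 2.72%) / 2.5918 = 15.62 / 2.5918 = 6.0267

6.03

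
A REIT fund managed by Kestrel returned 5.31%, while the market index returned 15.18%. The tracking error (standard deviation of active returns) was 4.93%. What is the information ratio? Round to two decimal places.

-2.00

IR = (Rp − Rb) / TE = (5.31% − 15.18%) / 4.93% = -9.87% / 4.93% = -2.0020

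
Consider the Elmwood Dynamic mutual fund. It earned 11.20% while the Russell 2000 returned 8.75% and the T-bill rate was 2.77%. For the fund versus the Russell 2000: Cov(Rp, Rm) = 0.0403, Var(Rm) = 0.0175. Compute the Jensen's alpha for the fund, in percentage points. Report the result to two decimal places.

-5.34

β = Cov / Var = 0.0403 / 0.0175 = 2.3029
E[R] = Rf + β(Rm − Rf) = 2.77% + 2.3029 × (8.75% − 2.77%) = 16.5413%
α = Rp − E[R] = 11.20% − 16.5413% = -5.3413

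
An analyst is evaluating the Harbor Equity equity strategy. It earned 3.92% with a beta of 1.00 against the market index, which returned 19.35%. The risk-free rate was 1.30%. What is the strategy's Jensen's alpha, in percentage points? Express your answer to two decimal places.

CAPM expected return = Rf + β(Rm − Rf) = 1.30% + 1.00 × (19.35% − 1.30%) = 1.3 + 1.00 × 18.05 = 19.3500%
Jensen's α = Rp − E[R] = 3.92% − 19.3500% = -15.4300

-15.43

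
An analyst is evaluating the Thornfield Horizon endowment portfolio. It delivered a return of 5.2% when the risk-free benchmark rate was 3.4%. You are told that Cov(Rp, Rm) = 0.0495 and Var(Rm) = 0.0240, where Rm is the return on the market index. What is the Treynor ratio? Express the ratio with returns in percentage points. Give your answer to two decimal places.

0.87

β = Cov / Var = 0.0495 / 0.0240 = 2.0625
Treynor = (Rp − Rf) / β = (5.2% − 3.4%) / 2.0625 = 1.80 / 2.0625 = 0.8727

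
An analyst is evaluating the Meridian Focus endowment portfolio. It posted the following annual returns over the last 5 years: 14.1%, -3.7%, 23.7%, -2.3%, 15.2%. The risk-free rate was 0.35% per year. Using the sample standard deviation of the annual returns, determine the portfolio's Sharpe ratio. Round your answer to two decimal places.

0.76

r̄ = (14.1 − 3.7 + 23.7 − 2.3 + 15.2) / 5 = 9.4000%
Σ(r − r̄)² = 568.7200; sample σ = √(568.7200/4) = 11.9239%
Sharpe = (r̄ − rf) / σ = (9.4000 − 0.35) / 11.9239 = 9.0500 / 11.9239 = 0.7590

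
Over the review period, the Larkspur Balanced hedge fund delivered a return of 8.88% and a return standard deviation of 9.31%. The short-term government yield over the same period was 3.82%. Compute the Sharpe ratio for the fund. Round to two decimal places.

0.54

Sharpe = (Rp − Rf) / σp = (8.88% − 3.82%) / 9.31% = 5.06% / 9.31% = 0.5435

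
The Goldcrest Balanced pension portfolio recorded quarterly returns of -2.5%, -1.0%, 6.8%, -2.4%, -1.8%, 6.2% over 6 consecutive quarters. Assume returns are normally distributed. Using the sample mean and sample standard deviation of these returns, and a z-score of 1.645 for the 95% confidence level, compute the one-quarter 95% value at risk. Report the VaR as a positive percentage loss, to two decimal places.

μ = (-2.5 − 1 + 6.8 − 2.4 − 1.8 + 6.2) / 6 = 5.30 / 6 = 0.8833%
Σ(r − μ)² = 96.2483; sample σ = √(96.2483/5) = 4.3874%
VaR = −(μ − z·σ) = −(0.8833 − 1.645 × 4.3874) = −(-6.3340) = 6.3340%

6.33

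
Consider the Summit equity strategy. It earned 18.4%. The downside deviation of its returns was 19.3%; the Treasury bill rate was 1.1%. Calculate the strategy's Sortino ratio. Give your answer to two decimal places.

Sortino = (Rp − Rf) / σd = (18.4% − 1.1%) / 19.3% = 17.30% / 19.3% = 0.8964

0.90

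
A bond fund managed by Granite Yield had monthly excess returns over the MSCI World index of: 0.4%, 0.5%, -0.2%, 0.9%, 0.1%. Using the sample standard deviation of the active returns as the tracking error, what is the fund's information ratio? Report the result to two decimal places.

Mean return r̄ = 1.70 / 5 = 0.3400%
Σ(r − r̄)² = (0.4 − 0.3400)² + (0.5 − 0.3400)² + (-0.2 − 0.3400)² + … = 0.6920
σ = √[0.6920 / 4] = 0.4159%
IR = r̄ / tracking error = 0.3400 / 0.4159 = 0.8175

0.82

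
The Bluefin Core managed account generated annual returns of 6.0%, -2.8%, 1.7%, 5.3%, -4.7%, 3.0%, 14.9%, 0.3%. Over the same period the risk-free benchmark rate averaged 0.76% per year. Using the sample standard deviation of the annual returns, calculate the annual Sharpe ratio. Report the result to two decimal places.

Mean return r̄ = 23.70 / 8 = 2.9625%
Sample std dev = √[257.7988 / 7] = 6.0686%
Sharpe = (r̄ − rf) / σ = (2.9625 − 0.76) / 6.0686 = 2.2025 / 6.0686 = 0.3629

0.36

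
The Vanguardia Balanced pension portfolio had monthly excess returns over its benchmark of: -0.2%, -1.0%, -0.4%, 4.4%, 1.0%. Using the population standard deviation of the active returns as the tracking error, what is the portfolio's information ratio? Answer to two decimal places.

0.39

r̄ = (-0.2 − 1 − 0.4 + 4.4 + 1) / 5 = 0.7600%
Population std dev = √[18.6720 / 5] = 1.9325%
IR = r̄ / tracking error = 0.7600 / 1.9325 = 0.3933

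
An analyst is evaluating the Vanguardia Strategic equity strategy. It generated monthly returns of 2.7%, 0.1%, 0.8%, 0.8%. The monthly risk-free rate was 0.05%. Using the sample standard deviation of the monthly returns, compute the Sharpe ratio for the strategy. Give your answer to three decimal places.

r̄ = (2.7 + 0.1 + 0.8 + 0.8) / 4 = 4.40 / 4 = 1.1000%
Sample σ = √[Σ(r − r̄)² / 3] = √[3.7400 / 3] = √1.2467 = 1.1166%
Sharpe = (r̄ − rf) / σ = (1.1000 − 0.05) / 1.1166 = 1.0500 / 1.1166 = 0.9404

0.940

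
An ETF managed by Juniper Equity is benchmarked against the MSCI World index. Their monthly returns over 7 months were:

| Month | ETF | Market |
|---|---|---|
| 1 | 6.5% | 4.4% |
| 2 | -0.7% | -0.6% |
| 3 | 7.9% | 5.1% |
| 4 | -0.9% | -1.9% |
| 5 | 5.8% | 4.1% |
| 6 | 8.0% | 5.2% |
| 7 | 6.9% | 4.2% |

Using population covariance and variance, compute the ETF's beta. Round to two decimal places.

1.32

r̄p = 4.7857%,  r̄m = 2.9286%
Cov = Σ(rp − r̄p)(rm − r̄m) / 7 = 9.6104
Var(rm) = Σ(rm − r̄m)² / 7 = 7.2563
β = Cov / Var = 9.6104 / 7.2563 = 1.3244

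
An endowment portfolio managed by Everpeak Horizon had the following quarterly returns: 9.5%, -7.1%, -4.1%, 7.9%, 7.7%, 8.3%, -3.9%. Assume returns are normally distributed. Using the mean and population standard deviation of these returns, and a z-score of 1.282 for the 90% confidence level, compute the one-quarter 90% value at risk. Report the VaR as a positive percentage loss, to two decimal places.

r̄ = (9.5 − 7.1 − 4.1 + 7.9 + 7.7 + 8.3 − 3.9) / 7 = 2.6143%
Population std dev = √[315.4286 / 7] = 6.7128%
VaR = −(r̄ − z·σ) = −(2.6143 − 1.282 × 6.7128) = −(-5.9915) = 5.9915%

5.99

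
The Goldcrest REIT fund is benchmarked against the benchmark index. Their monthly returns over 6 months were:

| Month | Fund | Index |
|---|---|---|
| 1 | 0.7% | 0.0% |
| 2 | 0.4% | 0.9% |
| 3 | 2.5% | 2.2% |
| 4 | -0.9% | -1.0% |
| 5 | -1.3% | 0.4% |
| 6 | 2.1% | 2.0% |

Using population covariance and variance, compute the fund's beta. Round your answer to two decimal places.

1.05

r̄p = 0.5833%,  r̄m = 0.7500%
Cov = Σ(rp − r̄p)(rm − r̄m) / 6 = 1.3025
Var(rm) = Σ(rm − r̄m)² / 6 = 1.2392
β = Cov / Var = 1.3025 / 1.2392 = 1.0511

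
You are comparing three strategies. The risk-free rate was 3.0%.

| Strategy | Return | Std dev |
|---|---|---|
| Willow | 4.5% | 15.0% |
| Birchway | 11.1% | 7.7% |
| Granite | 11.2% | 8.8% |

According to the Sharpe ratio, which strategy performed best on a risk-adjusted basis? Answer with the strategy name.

Willow: Sharpe ratio = (4.5% − 3.0%) / 15.0% = 0.100
Birchway: Sharpe ratio = (11.1% − 3.0%) / 7.7% = 1.052
Granite: Sharpe ratio = (11.2% − 3.0%) / 8.8% = 0.932
Highest: Birchway (1.052).

Birchway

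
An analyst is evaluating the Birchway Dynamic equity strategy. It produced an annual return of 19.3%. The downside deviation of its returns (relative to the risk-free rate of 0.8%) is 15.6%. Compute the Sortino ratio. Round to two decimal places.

Sortino = (Rp − Rf) / σd = (19.3% − 0.8%) / 15.6% = 18.50% / 15.6% = 1.1859

1.19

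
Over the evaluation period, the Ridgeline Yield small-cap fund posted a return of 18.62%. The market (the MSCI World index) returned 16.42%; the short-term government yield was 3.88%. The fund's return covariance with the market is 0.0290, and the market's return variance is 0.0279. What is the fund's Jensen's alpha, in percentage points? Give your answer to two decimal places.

β = Cov / Var = 0.0290 / 0.0279 = 1.0394
E[R] = Rf + β(Rm − Rf) = 3.88% + 1.0394 × (16.42% − 3.88%) = 16.9141%
α = Rp − E[R] = 18.62% − 16.9141% = 1.7059

1.71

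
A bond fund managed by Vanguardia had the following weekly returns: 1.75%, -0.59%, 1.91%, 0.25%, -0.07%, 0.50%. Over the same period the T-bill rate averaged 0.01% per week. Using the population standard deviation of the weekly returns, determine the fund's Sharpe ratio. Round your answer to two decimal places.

Mean return r̄ = 3.750 / 6 = 0.6250%
Population std dev = √[5.0324 / 6] = 0.9158%
Sharpe = (r̄ − rf) / σ = (0.6250 − 0.01) / 0.9158 = 0.6150 / 0.9158 = 0.6715

0.67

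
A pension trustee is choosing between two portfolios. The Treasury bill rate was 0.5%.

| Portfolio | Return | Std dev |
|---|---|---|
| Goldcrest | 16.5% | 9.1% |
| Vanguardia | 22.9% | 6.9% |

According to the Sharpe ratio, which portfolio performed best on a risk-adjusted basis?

Vanguardia

Goldcrest: Sharpe ratio = (16.5% − 0.5%) / 9.1% = 1.758
Vanguardia: Sharpe ratio = (22.9% − 0.5%) / 6.9% = 3.246
Highest: Vanguardia (3.246).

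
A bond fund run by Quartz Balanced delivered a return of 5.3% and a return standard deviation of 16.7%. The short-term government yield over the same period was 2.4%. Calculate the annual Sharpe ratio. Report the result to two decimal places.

0.17

Sharpe = (Rp − Rf) / σp = (5.3% − 2.4%) / 16.7% = 2.90% / 16.7% = 0.1737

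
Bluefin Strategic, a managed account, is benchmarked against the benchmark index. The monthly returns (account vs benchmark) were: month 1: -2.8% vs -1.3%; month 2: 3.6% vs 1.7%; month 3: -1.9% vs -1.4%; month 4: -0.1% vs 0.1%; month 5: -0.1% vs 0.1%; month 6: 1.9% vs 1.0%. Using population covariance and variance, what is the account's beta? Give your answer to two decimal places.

1.89

r̄p = 0.1000%,  r̄m = 0.0333%
Cov = Σ(rp − r̄p)(rm − r̄m) / 6 = 2.3800
Var(rm) = Σ(rm − r̄m)² / 6 = 1.2589
β = Cov / Var = 2.3800 / 1.2589 = 1.8905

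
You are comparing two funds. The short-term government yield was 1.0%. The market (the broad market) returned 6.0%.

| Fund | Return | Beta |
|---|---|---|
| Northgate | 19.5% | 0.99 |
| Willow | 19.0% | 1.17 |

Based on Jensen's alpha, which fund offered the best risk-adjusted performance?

Northgate: α = 19.5% − [1.0% + 0.99 × (6.0% − 1.0%)] = 13.550
Willow: α = 19.0% − [1.0% + 1.17 × (6.0% − 1.0%)] = 12.150
Highest: Northgate (13.550).

Northgate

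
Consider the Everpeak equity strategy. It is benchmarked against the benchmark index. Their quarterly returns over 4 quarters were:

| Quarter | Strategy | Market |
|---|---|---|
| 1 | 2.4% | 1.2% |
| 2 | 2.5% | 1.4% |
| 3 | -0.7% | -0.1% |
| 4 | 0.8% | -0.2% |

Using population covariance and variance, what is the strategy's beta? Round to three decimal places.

r̄p = 1.2500%,  r̄m = 0.5750%
Cov = Σ(rp − r̄p)(rm − r̄m) / 4 = 0.8538
Var(rm) = Σ(rm − r̄m)² / 4 = 0.5319
β = Cov / Var = 0.8538 / 0.5319 = 1.6052

1.605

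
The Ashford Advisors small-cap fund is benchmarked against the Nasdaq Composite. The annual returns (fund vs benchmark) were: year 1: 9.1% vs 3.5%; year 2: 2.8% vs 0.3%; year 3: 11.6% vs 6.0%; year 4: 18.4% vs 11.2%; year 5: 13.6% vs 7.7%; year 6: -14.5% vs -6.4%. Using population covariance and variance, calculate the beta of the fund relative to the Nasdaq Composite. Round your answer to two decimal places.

r̄p = 6.8333%,  r̄m = 3.7167%
Cov = Σ(rp − r̄p)(rm − r̄m) / 6 = 58.9178
Var(rm) = Σ(rm − r̄m)² / 6 = 31.8581
β = Cov / Var = 58.9178 / 31.8581 = 1.8494

1.85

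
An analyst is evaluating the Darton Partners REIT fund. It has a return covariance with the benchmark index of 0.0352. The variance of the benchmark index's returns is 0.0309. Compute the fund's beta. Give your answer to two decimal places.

β = Cov(Rp, Rm) / Var(Rm) = 0.0352 / 0.0309 = 1.1392

1.14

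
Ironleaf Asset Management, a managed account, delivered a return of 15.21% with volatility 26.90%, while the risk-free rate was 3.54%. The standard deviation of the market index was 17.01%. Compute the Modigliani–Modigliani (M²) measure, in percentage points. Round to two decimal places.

Sharpe = (Rp − Rf) / σp = (15.21% − 3.54%) / 26.90% = 0.4338
M² = Rf + Sharpe × σm = 3.54% + 0.4338 × 17.01% = 10.9189%

10.92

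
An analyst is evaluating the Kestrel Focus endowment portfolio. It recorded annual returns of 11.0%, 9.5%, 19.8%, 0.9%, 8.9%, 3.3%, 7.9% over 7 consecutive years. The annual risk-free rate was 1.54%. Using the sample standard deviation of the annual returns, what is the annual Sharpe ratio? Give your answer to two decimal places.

1.19

r̄ = (11 + 9.5 + 19.8 + 0.9 + 8.9 + 3.3 + 7.9) / 7 = 8.7571%
Σ(r − r̄)² = 219.7971; sample σ = √(219.7971/6) = 6.0525%
Sharpe = (r̄ − rf) / σ = (8.7571 − 1.54) / 6.0525 = 7.2171 / 6.0525 = 1.1924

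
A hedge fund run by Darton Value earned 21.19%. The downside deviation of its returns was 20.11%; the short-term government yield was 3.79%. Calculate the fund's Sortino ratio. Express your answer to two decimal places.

Sortino = (Rp − Rf) / σd = (21.19% − 3.79%) / 20.11% = 17.40% / 20.11% = 0.8652

0.87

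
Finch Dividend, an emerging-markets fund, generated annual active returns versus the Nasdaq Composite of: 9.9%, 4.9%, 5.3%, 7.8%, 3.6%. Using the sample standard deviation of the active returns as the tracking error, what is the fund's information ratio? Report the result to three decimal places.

2.497

Mean return μ = 31.50 / 5 = 6.3000%
Σ(r − μ)² = 25.4600; sample σ = √(25.4600/4) = 2.5229%
IR = μ / tracking error = 6.3000 / 2.5229 = 2.4971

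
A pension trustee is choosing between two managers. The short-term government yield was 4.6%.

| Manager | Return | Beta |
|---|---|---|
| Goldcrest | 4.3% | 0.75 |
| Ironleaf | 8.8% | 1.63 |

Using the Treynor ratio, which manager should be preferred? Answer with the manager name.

Ironleaf

Goldcrest: Treynor = (4.3% − 4.6%) / 0.75 = -0.400
Ironleaf: Treynor = (8.8% − 4.6%) / 1.63 = 2.577
Highest: Ironleaf (2.577).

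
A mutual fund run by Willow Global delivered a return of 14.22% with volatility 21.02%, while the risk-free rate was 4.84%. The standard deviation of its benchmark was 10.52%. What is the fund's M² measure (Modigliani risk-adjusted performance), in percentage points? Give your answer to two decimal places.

Sharpe = (Rp − Rf) / σp = (14.22% − 4.84%) / 21.02% = 0.4462
M² = Rf + Sharpe × σm = 4.84% + 0.4462 × 10.52% = 9.5340%

9.53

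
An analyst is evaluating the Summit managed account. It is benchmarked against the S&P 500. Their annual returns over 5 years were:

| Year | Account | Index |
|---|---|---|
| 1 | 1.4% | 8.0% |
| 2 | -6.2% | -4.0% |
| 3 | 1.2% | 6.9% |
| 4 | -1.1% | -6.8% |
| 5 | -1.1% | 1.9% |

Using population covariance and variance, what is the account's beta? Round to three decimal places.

r̄p = -1.1600%,  r̄m = 1.2000%
Cov = Σ(rp − r̄p)(rm − r̄m) / 5 = 11.3260
Var(rm) = Σ(rm − r̄m)² / 5 = 34.0520
β = Cov / Var = 11.3260 / 34.0520 = 0.3326

0.333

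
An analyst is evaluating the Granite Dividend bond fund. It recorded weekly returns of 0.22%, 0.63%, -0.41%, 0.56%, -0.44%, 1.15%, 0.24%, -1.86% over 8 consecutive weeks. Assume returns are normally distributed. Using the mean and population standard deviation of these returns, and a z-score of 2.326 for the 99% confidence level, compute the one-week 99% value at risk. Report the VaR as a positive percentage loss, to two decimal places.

2.00

r̄ = (0.22 + 0.63 − 0.41 + 0.56 − 0.44 + 1.15 + 0.24 − 1.86) / 8 = 0.0113%
Population σ = √[Σ(r − r̄)² / 8] = √[5.9593 / 8] = √0.7449 = 0.8631%
VaR = −(r̄ − z·σ) = −(0.0113 − 2.326 × 0.8631) = −(-1.9963) = 1.9963%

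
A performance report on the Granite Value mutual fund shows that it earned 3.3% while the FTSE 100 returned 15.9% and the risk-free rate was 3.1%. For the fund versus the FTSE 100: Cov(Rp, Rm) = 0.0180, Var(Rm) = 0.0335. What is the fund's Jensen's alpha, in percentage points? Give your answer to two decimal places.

β = Cov / Var = 0.0180 / 0.0335 = 0.5373
E[R] = Rf + β(Rm − Rf) = 3.1% + 0.5373 × (15.9% − 3.1%) = 9.9774%
α = Rp − E[R] = 3.3% − 9.9774% = -6.6774

-6.68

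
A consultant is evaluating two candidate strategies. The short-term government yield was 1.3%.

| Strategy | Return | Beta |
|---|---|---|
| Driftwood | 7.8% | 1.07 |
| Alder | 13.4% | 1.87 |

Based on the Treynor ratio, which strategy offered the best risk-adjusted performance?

Alder

Driftwood: Treynor = (7.8% − 1.3%) / 1.07 = 6.075
Alder: Treynor = (13.4% − 1.3%) / 1.87 = 6.471
Highest: Alder (6.471).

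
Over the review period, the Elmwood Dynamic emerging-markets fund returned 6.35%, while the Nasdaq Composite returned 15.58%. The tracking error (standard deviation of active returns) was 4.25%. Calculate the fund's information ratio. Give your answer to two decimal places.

-2.17

IR = (Rp − Rb) / TE = (6.35% − 15.58%) / 4.25% = -9.23% / 4.25% = -2.1718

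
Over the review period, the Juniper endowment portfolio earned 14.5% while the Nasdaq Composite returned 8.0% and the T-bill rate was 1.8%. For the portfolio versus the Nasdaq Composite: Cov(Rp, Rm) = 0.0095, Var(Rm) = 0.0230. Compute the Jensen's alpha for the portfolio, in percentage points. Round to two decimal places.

10.14

β = Cov / Var = 0.0095 / 0.0230 = 0.4130
E[R] = Rf + β(Rm − Rf) = 1.8% + 0.4130 × (8.0% − 1.8%) = 4.3606%
α = Rp − E[R] = 14.5% − 4.3606% = 10.1394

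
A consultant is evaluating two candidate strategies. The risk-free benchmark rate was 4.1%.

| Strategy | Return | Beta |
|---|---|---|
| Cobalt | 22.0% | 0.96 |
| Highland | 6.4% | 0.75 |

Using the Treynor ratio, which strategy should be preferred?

Cobalt: Treynor = (22.0% − 4.1%) / 0.96 = 18.646
Highland: Treynor = (6.4% − 4.1%) / 0.75 = 3.067
Highest: Cobalt (18.646).

Cobalt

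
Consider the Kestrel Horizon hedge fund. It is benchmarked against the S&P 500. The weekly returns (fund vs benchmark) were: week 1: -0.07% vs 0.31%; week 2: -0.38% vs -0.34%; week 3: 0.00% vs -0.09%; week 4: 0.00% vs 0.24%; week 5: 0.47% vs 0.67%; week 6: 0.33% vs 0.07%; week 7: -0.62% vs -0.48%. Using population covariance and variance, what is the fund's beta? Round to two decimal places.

r̄p = -0.0386%,  r̄m = 0.0543%
Cov = Σ(rp − r̄p)(rm − r̄m) / 7 = 0.1083
Var(rm) = Σ(rm − r̄m)² / 7 = 0.1344
β = Cov / Var = 0.1083 / 0.1344 = 0.8058

0.81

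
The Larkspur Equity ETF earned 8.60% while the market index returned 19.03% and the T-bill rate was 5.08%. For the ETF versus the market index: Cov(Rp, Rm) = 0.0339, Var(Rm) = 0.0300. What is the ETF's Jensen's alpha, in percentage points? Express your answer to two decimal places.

β = Cov / Var = 0.0339 / 0.0300 = 1.1300
E[R] = Rf + β(Rm − Rf) = 5.08% + 1.1300 × (19.03% − 5.08%) = 20.8435%
α = Rp − E[R] = 8.60% − 20.8435% = -12.2435

-12.24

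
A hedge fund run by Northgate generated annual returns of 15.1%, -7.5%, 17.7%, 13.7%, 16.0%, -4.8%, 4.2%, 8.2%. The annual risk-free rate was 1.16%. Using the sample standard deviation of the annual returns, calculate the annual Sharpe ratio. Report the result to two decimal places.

0.69

Mean return r̄ = 62.60 / 8 = 7.8250%
Σ(r − r̄)² = (15.1 − 7.8250)² + (-7.5 − 7.8250)² + … = 659.3150
σ = √[659.3150 / 7] = 9.7050%
Sharpe = (r̄ − rf) / σ = (7.8250 − 1.16) / 9.7050 = 6.6650 / 9.7050 = 0.6868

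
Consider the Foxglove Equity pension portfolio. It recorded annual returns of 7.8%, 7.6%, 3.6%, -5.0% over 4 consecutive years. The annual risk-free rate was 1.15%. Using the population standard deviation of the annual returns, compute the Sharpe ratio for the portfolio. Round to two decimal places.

r̄ = (7.8 + 7.6 + 3.6 − 5) / 4 = 14.00 / 4 = 3.5000%
Σ(r − r̄)² = 107.5600; population σ = √(107.5600/4) = 5.1856%
Sharpe = (r̄ − rf) / σ = (3.5000 − 1.15) / 5.1856 = 2.3500 / 5.1856 = 0.4532

0.45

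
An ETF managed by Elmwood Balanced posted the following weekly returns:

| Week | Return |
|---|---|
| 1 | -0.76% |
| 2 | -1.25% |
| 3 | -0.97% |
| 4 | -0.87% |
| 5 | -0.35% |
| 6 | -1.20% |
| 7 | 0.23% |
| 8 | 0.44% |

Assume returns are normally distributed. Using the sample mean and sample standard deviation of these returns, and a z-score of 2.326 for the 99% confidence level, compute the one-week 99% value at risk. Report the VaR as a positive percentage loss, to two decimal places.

r̄ = (-0.76 − 1.25 − 0.97 − 0.87 − 0.35 − 1.2 + 0.23 + 0.44) / 8 = -0.5913%
Σ(r − r̄)² = 2.8503; sample σ = √(2.8503/7) = 0.6381%
VaR = −(r̄ − z·σ) = −(-0.5913 − 2.326 × 0.6381) = −(-2.0755) = 2.0755%

2.08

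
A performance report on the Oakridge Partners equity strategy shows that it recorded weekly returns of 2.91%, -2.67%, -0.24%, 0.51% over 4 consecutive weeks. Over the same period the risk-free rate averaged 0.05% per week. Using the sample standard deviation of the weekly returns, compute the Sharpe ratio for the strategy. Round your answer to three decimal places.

μ = (2.91 − 2.67 − 0.24 + 0.51) / 4 = 0.510 / 4 = 0.1275%
Sample σ = √[Σ(r − μ)² / 3] = √[15.8497 / 3] = √5.2832 = 2.2985%
Sharpe = (μ − rf) / σ = (0.1275 − 0.05) / 2.2985 = 0.0775 / 2.2985 = 0.0337

0.034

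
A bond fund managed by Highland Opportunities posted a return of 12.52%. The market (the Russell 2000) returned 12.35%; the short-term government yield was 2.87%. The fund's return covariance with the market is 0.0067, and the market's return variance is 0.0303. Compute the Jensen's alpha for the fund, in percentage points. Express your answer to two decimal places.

7.55

β = Cov / Var = 0.0067 / 0.0303 = 0.2211
E[R] = Rf + β(Rm − Rf) = 2.87% + 0.2211 × (12.35% − 2.87%) = 4.9660%
α = Rp − E[R] = 12.52% − 4.9660% = 7.5540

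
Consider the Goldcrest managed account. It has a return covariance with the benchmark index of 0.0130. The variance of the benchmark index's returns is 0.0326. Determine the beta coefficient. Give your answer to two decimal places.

0.40

β = Cov(Rp, Rm) / Var(Rm) = 0.0130 / 0.0326 = 0.3988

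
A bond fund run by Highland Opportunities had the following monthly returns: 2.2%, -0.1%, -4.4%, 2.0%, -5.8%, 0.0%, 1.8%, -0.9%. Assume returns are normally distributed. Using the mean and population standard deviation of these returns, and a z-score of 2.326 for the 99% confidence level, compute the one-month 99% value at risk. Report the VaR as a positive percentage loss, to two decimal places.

7.15

Mean return r̄ = -5.20 / 8 = -0.6500%
Population std dev = √[62.5200 / 8] = 2.7955%
VaR = −(r̄ − z·σ) = −(-0.6500 − 2.326 × 2.7955) = −(-7.1523) = 7.1523%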